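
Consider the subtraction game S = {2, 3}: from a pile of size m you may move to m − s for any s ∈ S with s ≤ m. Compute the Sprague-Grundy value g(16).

Build the Grundy sequence with g(k) = mex{g(k−s) : s ∈ {2, 3}, s ≤ k}:
k:     0  1  2  3  4  5  6  7  8  9 10 11 12 13 14 15 16
g(k):  0  0  1  1  2  0  0  1  1  2  0  0  1  1  2  0  0
So g(16) = 0.

0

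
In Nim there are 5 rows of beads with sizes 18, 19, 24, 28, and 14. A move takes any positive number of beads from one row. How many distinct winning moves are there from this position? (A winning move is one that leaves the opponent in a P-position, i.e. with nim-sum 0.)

Write each in binary and XOR column by column:
  10010  (18)
  10011  (19)
  11000  (24)
  11100  (28)
  01110  (14)
  -----
  01011  (11)
The overall nim-sum is X = 11. A row of size p has a winning move iff p XOR X < p (reduce it to p XOR X).
  18: 18 XOR 11 = 25 ≥ 18 — no move.
  19: 19 XOR 11 = 24 ≥ 19 — no move.
  24: 24 XOR 11 = 19 < 24 — winning move (to 19).
  28: 28 XOR 11 = 23 < 28 — winning move (to 23).
  14: 14 XOR 11 = 5 < 14 — winning move (to 5).
That gives 3 winning moves.

3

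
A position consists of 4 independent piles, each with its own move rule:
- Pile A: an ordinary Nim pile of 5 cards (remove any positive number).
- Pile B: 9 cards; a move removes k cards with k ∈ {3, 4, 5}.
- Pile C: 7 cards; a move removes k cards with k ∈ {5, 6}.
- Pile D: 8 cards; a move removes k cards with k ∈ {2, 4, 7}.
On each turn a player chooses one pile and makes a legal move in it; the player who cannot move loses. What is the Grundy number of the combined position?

5

Pile A is a plain Nim pile of size 5, so its Grundy value is 5.
For pile B, compute g(0), g(1), … with moves {3, 4, 5}:
k:     0  1  2  3  4  5  6  7  8  9
g(k):  0  0  0  1  1  1  2  2  0  0
So g(9) = 0.
Grundy values for pile C (subtraction set {5, 6}):
k:     0  1  2  3  4  5  6  7
g(k):  0  0  0  0  0  1  1  1
So g(7) = 1.
Grundy values for pile D (subtraction set {2, 4, 7}):
g(0) = mex{} = 0
g(1) = mex{} = 0
g(2) = mex{0} = 1
g(3) = mex{0} = 1
g(4) = mex{0,1} = 2
g(5) = mex{0,1} = 2
g(6) = mex{1,2} = 0
g(7) = mex{0,1,2} = 3
g(8) = mex{0,2} = 1
So g(8) = 1.
By the Sprague-Grundy theorem, the Grundy value of a sum of independent games is the XOR of the component values.
Combined value = 5 XOR 0 XOR 1 XOR 1 = 5.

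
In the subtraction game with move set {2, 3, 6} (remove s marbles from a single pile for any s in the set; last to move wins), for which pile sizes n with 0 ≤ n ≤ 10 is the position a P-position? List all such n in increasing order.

Grundy values for subtraction set {2, 3, 6}:
g(0) = mex{} = 0
g(1) = mex{} = 0
g(2) = mex{0} = 1
g(3) = mex{0} = 1
g(4) = mex{0,1} = 2
g(5) = mex{1} = 0
g(6) = mex{0,1,2} = 3
g(7) = mex{0,2} = 1
g(8) = mex{0,1,3} = 2
g(9) = mex{1,3} = 0
g(10) = mex{1,2} = 0
The P-positions (g = 0) in 0..10 are 0, 1, 5, 9, 10.

0, 1, 5, 9, 10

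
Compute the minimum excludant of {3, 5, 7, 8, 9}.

0

0 is not in the set, so the mex is 0.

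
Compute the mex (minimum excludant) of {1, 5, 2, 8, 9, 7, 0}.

The values 0, 1, 2 are all present; 3 is the first non-negative integer missing from the set.

3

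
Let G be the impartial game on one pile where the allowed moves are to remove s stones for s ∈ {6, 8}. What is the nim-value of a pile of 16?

Compute g(0), g(1), … for moves {6, 8}:
k:     0  1  2  3  4  5  6  7  8  9 10 11 12 13 14 15 16
g(k):  0  0  0  0  0  0  1  1  1  1  1  1  2  2  0  0  0
So g(16) = 0.

0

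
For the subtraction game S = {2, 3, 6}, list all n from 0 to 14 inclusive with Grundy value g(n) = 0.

0, 1, 5, 9, 10, 14

Compute g(0), g(1), … for moves {2, 3, 6}:
k:     0  1  2  3  4  5  6  7  8  9 10 11 12 13 14
g(k):  0  0  1  1  2  0  3  1  2  0  0  1  1  2  0
The P-positions (g = 0) in 0..14 are 0, 1, 5, 9, 10, 14.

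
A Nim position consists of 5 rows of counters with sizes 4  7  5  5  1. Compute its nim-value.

2

Compute the nim-sum pairwise:
4 XOR 7 = 3
3 XOR 5 = 6
6 XOR 5 = 3
3 XOR 1 = 2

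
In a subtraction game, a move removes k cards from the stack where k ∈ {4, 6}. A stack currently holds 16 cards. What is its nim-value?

1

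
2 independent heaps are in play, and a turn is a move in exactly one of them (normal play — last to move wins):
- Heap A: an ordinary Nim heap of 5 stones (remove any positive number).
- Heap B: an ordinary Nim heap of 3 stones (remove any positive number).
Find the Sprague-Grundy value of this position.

6

Heap A is a plain Nim heap of size 5, so its Grundy value is 5.
Heap B is a plain Nim heap of size 3, so its Grundy value is 3.
The value of a disjunctive sum is the nim-sum of the parts.
Combined value = 5 ⊕ 3 = 6.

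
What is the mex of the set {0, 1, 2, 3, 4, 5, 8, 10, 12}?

The values 0, 1, 2, 3, 4, 5 are all present; 6 is the first non-negative integer missing from the set.

6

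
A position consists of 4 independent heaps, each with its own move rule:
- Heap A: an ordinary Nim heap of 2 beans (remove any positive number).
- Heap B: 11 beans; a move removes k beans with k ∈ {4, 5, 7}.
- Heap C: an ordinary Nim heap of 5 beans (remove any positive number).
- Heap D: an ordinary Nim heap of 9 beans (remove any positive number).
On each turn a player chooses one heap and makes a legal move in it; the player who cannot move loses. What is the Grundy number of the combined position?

14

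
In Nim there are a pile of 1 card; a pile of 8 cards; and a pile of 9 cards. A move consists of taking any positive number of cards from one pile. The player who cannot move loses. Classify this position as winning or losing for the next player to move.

Losing position

Nim-sum: 1 XOR 8 XOR 9 = 0.
The nim-sum is 0, so this is a P-position: the player to move is in a losing position under optimal play.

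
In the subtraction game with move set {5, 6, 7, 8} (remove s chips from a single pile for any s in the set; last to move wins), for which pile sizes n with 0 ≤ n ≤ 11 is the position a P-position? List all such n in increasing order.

0, 1, 2, 3, 4

Build the Grundy sequence with g(k) = mex{g(k−s) : s ∈ {5, 6, 7, 8}, s ≤ k}:
g(0) = mex{} = 0
g(1) = mex{} = 0
g(2) = mex{} = 0
g(3) = mex{} = 0
g(4) = mex{} = 0
g(5) = mex{0} = 1
g(6) = mex{0} = 1
g(7) = mex{0} = 1
g(8) = mex{0} = 1
g(9) = mex{0} = 1
g(10) = mex{0,1} = 2
g(11) = mex{0,1} = 2
The P-positions (g = 0) in 0..11 are 0, 1, 2, 3, 4.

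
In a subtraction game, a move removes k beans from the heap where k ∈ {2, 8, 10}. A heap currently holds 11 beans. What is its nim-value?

3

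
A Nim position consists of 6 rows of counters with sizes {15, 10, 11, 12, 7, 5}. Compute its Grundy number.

Nim-sum: 15 XOR 10 XOR 11 XOR 12 XOR 7 XOR 5 = 0.

0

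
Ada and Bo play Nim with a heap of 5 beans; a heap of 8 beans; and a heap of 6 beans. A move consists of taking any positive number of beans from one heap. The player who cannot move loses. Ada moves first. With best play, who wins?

Ada wins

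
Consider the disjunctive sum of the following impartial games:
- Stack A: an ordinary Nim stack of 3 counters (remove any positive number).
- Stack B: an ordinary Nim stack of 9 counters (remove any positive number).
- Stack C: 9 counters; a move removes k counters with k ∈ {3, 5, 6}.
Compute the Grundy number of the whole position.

Stack A is a plain Nim stack of size 3, so its Grundy value is 3.
Stack B is a plain Nim stack of size 9, so its Grundy value is 9.
For stack C, compute g(0), g(1), … with moves {3, 5, 6}:
g(0) = mex{} = 0
g(1) = mex{} = 0
g(2) = mex{} = 0
g(3) = mex{0} = 1
g(4) = mex{0} = 1
g(5) = mex{0} = 1
g(6) = mex{0,1} = 2
g(7) = mex{0,1} = 2
g(8) = mex{0,1} = 2
g(9) = mex{1,2} = 0
So g(9) = 0.
The value of a disjunctive sum is the nim-sum of the parts.
Combined value = 3 XOR 9 XOR 0 = 10.

10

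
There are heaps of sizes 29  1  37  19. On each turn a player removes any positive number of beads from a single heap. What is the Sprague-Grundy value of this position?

Nim-sum: 29 ^ 1 ^ 37 ^ 19 = 42.

42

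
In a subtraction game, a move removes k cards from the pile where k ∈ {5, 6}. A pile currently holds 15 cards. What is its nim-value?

Build the Grundy sequence with g(k) = mex{g(k−s) : s ∈ {5, 6}, s ≤ k}:
k:     0  1  2  3  4  5  6  7  8  9 10 11 12 13 14 15
g(k):  0  0  0  0  0  1  1  1  1  1  2  0  0  0  0  0
So g(15) = 0.

0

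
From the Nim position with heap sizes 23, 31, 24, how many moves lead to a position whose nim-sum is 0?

Nim-sum: 23 ^ 31 ^ 24 = 16.
The overall nim-sum is X = 16. A heap of size p has a winning move iff p XOR X < p (reduce it to p XOR X).
  23: 23 XOR 16 = 7 < 23 — winning move (to 7).
  31: 31 XOR 16 = 15 < 31 — winning move (to 15).
  24: 24 XOR 16 = 8 < 24 — winning move (to 8).
That gives 3 winning moves.

3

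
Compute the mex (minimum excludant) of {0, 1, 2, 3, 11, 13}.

The values 0, 1, 2, 3 are all present; 4 is the first non-negative integer missing from the set.

4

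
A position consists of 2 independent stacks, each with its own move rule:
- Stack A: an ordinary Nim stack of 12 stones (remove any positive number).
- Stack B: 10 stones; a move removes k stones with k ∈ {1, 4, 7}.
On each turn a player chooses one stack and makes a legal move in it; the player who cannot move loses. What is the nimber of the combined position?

12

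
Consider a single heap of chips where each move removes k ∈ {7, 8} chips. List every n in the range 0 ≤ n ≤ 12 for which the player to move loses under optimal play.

0, 1, 2, 3, 4, 5, 6

Grundy values for subtraction set {7, 8}:
k:     0  1  2  3  4  5  6  7  8  9 10 11 12
g(k):  0  0  0  0  0  0  0  1  1  1  1  1  1
The P-positions (g = 0) in 0..12 are 0, 1, 2, 3, 4, 5, 6.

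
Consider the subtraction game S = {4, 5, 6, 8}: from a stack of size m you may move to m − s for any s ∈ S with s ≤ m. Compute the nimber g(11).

2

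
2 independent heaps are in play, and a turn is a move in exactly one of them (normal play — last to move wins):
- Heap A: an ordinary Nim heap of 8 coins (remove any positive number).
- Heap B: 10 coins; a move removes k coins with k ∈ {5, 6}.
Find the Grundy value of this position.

10

Heap A is a plain Nim heap of size 8, so its Grundy value is 8.
Grundy values for heap B (subtraction set {5, 6}):
k:     0  1  2  3  4  5  6  7  8  9 10
g(k):  0  0  0  0  0  1  1  1  1  1  2
So g(10) = 2.
By the Sprague-Grundy theorem, the Grundy value of a sum of independent games is the XOR of the component values.
Combined value = 8 XOR 2 = 10.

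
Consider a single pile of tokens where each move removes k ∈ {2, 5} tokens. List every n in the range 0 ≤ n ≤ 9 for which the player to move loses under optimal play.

Compute g(0), g(1), … for moves {2, 5}:
g(0) = mex{} = 0
g(1) = mex{} = 0
g(2) = mex{0} = 1
g(3) = mex{0} = 1
g(4) = mex{1} = 0
g(5) = mex{0,1} = 2
g(6) = mex{0} = 1
g(7) = mex{1,2} = 0
g(8) = mex{1} = 0
g(9) = mex{0} = 1
The P-positions (g = 0) in 0..9 are 0, 1, 4, 7, 8.

0, 1, 4, 7, 8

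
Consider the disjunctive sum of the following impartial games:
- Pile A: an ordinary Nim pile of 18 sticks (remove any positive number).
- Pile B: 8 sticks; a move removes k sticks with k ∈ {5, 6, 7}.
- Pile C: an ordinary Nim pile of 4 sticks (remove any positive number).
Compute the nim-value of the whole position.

Pile A is a plain Nim pile of size 18, so its Grundy value is 18.
For pile B, compute g(0), g(1), … with moves {5, 6, 7}:
g(0) = mex{} = 0
g(1) = mex{} = 0
g(2) = mex{} = 0
g(3) = mex{} = 0
g(4) = mex{} = 0
g(5) = mex{0} = 1
g(6) = mex{0} = 1
g(7) = mex{0} = 1
g(8) = mex{0} = 1
So g(8) = 1.
Pile C is a plain Nim pile of size 4, so its Grundy value is 4.
The value of a disjunctive sum is the nim-sum of the parts.
Combined value = 18 XOR 1 XOR 4 = 23.

23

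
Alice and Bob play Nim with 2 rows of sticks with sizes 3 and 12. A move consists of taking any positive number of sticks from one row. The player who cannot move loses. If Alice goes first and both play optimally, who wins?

Alice wins

Bitwise XOR of the heap sizes:
  0011  (3)
  1100  (12)
  ----
  1111  (15)
The nim-sum is 15 ≠ 0, so this is an N-position: the player to move can win; Alice has a winning move.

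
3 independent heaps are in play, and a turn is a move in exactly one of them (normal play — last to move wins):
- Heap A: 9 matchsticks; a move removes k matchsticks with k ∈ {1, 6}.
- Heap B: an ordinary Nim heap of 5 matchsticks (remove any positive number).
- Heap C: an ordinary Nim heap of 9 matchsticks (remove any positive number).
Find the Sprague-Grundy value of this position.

12

Grundy values for heap A (subtraction set {1, 6}):
g(0) = mex{} = 0
g(1) = mex{0} = 1
g(2) = mex{1} = 0
g(3) = mex{0} = 1
g(4) = mex{1} = 0
g(5) = mex{0} = 1
g(6) = mex{0,1} = 2
g(7) = mex{1,2} = 0
g(8) = mex{0} = 1
g(9) = mex{1} = 0
So g(9) = 0.
Heap B is a plain Nim heap of size 5, so its Grundy value is 5.
Heap C is a plain Nim heap of size 9, so its Grundy value is 9.
The value of a disjunctive sum is the nim-sum of the parts.
Combined value = 0 ⊕ 5 ⊕ 9 = 12.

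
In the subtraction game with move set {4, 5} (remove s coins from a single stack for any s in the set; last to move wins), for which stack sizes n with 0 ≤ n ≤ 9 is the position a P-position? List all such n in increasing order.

0, 1, 2, 3, 9

Compute g(0), g(1), … for moves {4, 5}:
k:     0  1  2  3  4  5  6  7  8  9
g(k):  0  0  0  0  1  1  1  1  2  0
The P-positions (g = 0) in 0..9 are 0, 1, 2, 3, 9.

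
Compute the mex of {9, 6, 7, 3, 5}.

0 is not in the set, so the mex is 0.

0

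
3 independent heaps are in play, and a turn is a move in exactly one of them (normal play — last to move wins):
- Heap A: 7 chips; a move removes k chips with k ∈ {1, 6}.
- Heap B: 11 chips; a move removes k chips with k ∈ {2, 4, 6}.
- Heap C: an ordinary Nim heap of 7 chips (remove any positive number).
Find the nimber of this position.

6

Grundy values for heap A (subtraction set {1, 6}):
g(0) = mex{} = 0
g(1) = mex{0} = 1
g(2) = mex{1} = 0
g(3) = mex{0} = 1
g(4) = mex{1} = 0
g(5) = mex{0} = 1
g(6) = mex{0,1} = 2
g(7) = mex{1,2} = 0
So g(7) = 0.
Grundy values for heap B (subtraction set {2, 4, 6}):
g(0) = mex{} = 0
g(1) = mex{} = 0
g(2) = mex{0} = 1
g(3) = mex{0} = 1
g(4) = mex{0,1} = 2
g(5) = mex{0,1} = 2
g(6) = mex{0,1,2} = 3
g(7) = mex{0,1,2} = 3
g(8) = mex{1,2,3} = 0
g(9) = mex{1,2,3} = 0
g(10) = mex{0,2,3} = 1
g(11) = mex{0,2,3} = 1
So g(11) = 1.
Heap C is a plain Nim heap of size 7, so its Grundy value is 7.
The value of a disjunctive sum is the nim-sum of the parts.
Combined value = 0 ⊕ 1 ⊕ 7 = 6.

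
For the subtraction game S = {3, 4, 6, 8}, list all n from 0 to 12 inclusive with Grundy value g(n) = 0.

0, 1, 2, 11, 12

Compute g(0), g(1), … for moves {3, 4, 6, 8}:
k:     0  1  2  3  4  5  6  7  8  9 10 11 12
g(k):  0  0  0  1  1  1  2  2  2  3  3  0  0
The P-positions (g = 0) in 0..12 are 0, 1, 2, 11, 12.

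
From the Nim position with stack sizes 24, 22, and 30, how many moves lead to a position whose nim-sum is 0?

3

Compute the nim-sum pairwise:
24 ^ 22 = 14
14 ^ 30 = 16
The overall nim-sum is X = 16. A stack of size p has a winning move iff p XOR X < p (reduce it to p XOR X).
  24: 24 XOR 16 = 8 < 24 — winning move (to 8).
  22: 22 XOR 16 = 6 < 22 — winning move (to 6).
  30: 30 XOR 16 = 14 < 30 — winning move (to 14).
That gives 3 winning moves.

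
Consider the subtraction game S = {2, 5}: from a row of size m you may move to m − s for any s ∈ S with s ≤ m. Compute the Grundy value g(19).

2

Build the Grundy sequence with g(k) = mex{g(k−s) : s ∈ {2, 5}, s ≤ k}:
k:     0  1  2  3  4  5  6  7  8  9 10 11 12 13 14 15 16 17 18 19
g(k):  0  0  1  1  0  2  1  0  0  1  1  0  2  1  0  0  1  1  0  2
So g(19) = 2.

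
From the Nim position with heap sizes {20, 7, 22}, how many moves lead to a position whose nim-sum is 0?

3

Nim-sum: 20 ^ 7 ^ 22 = 5.
The overall nim-sum is X = 5. A heap of size p has a winning move iff p XOR X < p (reduce it to p XOR X).
  20: 20 XOR 5 = 17 < 20 — winning move (to 17).
  7: 7 XOR 5 = 2 < 7 — winning move (to 2).
  22: 22 XOR 5 = 19 < 22 — winning move (to 19).
That gives 3 winning moves.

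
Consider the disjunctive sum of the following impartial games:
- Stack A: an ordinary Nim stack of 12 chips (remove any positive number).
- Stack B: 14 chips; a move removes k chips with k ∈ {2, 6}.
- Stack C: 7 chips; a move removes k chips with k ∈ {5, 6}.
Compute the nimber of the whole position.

Stack A is a plain Nim stack of size 12, so its Grundy value is 12.
Grundy values for stack B (subtraction set {2, 6}):
g(0) = mex{} = 0
g(1) = mex{} = 0
g(2) = mex{0} = 1
g(3) = mex{0} = 1
g(4) = mex{1} = 0
g(5) = mex{1} = 0
g(6) = mex{0} = 1
g(7) = mex{0} = 1
g(8) = mex{1} = 0
g(9) = mex{1} = 0
g(10) = mex{0} = 1
g(11) = mex{0} = 1
g(12) = mex{1} = 0
g(13) = mex{1} = 0
g(14) = mex{0} = 1
So g(14) = 1.
Build the Grundy sequence for stack C with g(k) = mex{g(k−s) : s ∈ {5, 6}, s ≤ k}:
g(0) = mex{} = 0
g(1) = mex{} = 0
g(2) = mex{} = 0
g(3) = mex{} = 0
g(4) = mex{} = 0
g(5) = mex{0} = 1
g(6) = mex{0} = 1
g(7) = mex{0} = 1
So g(7) = 1.
By the Sprague-Grundy theorem, the Grundy value of a sum of independent games is the XOR of the component values.
Combined value = 12 XOR 1 XOR 1 = 12.

12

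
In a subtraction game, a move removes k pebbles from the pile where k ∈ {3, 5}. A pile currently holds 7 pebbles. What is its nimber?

Compute g(0), g(1), … for moves {3, 5}:
g(0) = mex{} = 0
g(1) = mex{} = 0
g(2) = mex{} = 0
g(3) = mex{0} = 1
g(4) = mex{0} = 1
g(5) = mex{0} = 1
g(6) = mex{0,1} = 2
g(7) = mex{0,1} = 2
So g(7) = 2.

2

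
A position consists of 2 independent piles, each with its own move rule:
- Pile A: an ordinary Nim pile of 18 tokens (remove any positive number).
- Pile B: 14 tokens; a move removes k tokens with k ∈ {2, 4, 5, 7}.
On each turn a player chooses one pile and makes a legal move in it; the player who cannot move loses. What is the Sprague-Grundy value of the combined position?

16

Pile A is a plain Nim pile of size 18, so its Grundy value is 18.
Build the Grundy sequence for pile B with g(k) = mex{g(k−s) : s ∈ {2, 4, 5, 7}, s ≤ k}:
k:     0  1  2  3  4  5  6  7  8  9 10 11 12 13 14
g(k):  0  0  1  1  2  2  3  3  4  0  0  1  1  2  2
So g(14) = 2.
The value of a disjunctive sum is the nim-sum of the parts.
Combined value = 18 ⊕ 2 = 16.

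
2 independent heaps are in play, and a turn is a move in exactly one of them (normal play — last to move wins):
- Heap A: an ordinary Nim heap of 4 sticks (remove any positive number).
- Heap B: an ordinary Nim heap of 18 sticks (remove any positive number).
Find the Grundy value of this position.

22

Heap A is a plain Nim heap of size 4, so its Grundy value is 4.
Heap B is a plain Nim heap of size 18, so its Grundy value is 18.
The value of a disjunctive sum is the nim-sum of the parts.
Combined value = 4 XOR 18 = 22.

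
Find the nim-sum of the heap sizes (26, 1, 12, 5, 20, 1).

7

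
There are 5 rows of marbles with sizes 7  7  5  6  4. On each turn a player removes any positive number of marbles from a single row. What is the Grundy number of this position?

7

Nim-sum: 7 XOR 7 XOR 5 XOR 6 XOR 4 = 7.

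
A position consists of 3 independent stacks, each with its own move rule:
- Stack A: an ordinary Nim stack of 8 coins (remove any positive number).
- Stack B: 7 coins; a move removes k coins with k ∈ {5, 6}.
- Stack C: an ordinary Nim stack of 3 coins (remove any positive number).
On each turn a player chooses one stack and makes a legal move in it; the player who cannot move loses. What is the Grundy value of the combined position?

10

Stack A is a plain Nim stack of size 8, so its Grundy value is 8.
Grundy values for stack B (subtraction set {5, 6}):
g(0) = mex{} = 0
g(1) = mex{} = 0
g(2) = mex{} = 0
g(3) = mex{} = 0
g(4) = mex{} = 0
g(5) = mex{0} = 1
g(6) = mex{0} = 1
g(7) = mex{0} = 1
So g(7) = 1.
Stack C is a plain Nim stack of size 3, so its Grundy value is 3.
The value of a disjunctive sum is the nim-sum of the parts.
Combined value = 8 XOR 1 XOR 3 = 10.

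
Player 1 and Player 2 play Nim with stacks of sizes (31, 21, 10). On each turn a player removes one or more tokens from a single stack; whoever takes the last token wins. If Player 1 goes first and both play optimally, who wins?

Player 2 wins

In binary:
  11111  (31)
  10101  (21)
  01010  (10)
  -----
  00000  (0)
The nim-sum is 0, so this is a P-position: the player to move is in a losing position under optimal play; Player 1 is about to move from it and so loses — Player 2 wins.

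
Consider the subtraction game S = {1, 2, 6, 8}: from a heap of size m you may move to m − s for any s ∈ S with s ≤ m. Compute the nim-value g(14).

Grundy values for subtraction set {1, 2, 6, 8}:
k:     0  1  2  3  4  5  6  7  8  9 10 11 12 13 14
g(k):  0  1  2  0  1  2  3  0  1  2  0  1  2  3  0
So g(14) = 0.

0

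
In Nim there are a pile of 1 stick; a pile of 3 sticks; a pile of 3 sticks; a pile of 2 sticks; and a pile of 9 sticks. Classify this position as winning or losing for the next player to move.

Write each in binary and XOR column by column:
  0001  (1)
  0011  (3)
  0011  (3)
  0010  (2)
  1001  (9)
  ----
  1010  (10)
The nim-sum is 10 ≠ 0, so this is an N-position: the player to move can win.

Winning position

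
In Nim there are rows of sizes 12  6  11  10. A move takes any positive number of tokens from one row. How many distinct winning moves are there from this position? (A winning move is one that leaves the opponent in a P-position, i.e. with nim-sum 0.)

3

Compute the nim-sum pairwise:
12 ^ 6 = 10
10 ^ 11 = 1
1 ^ 10 = 11
The overall nim-sum is X = 11. A row of size p has a winning move iff p XOR X < p (reduce it to p XOR X).
  12: 12 XOR 11 = 7 < 12 — winning move (to 7).
  6: 6 XOR 11 = 13 ≥ 6 — no move.
  11: 11 XOR 11 = 0 < 11 — winning move (to 0).
  10: 10 XOR 11 = 1 < 10 — winning move (to 1).
That gives 3 winning moves.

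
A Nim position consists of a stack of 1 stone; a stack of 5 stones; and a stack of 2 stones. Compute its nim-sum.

6

Bitwise XOR of the heap sizes:
  001  (1)
  101  (5)
  010  (2)
  ---
  110  (6)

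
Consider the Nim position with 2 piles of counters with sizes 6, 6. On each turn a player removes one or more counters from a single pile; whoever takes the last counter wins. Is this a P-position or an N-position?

Nim-sum: 6 ^ 6 = 0.
The nim-sum is 0, so this is a P-position: the player to move is in a losing position under optimal play.

P-position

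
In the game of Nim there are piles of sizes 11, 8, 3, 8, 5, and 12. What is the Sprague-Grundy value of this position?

1

Compute the nim-sum pairwise:
11 XOR 8 = 3
3 XOR 3 = 0
0 XOR 8 = 8
8 XOR 5 = 13
13 XOR 12 = 1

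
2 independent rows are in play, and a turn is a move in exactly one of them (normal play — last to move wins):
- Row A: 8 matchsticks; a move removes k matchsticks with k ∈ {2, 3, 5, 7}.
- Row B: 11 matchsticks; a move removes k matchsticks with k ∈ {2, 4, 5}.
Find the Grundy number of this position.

6

Grundy values for row A (subtraction set {2, 3, 5, 7}):
g(0) = mex{} = 0
g(1) = mex{} = 0
g(2) = mex{0} = 1
g(3) = mex{0} = 1
g(4) = mex{0,1} = 2
g(5) = mex{0,1} = 2
g(6) = mex{0,1,2} = 3
g(7) = mex{0,1,2} = 3
g(8) = mex{0,1,2,3} = 4
So g(8) = 4.
For row B, compute g(0), g(1), … with moves {2, 4, 5}:
g(0) = mex{} = 0
g(1) = mex{} = 0
g(2) = mex{0} = 1
g(3) = mex{0} = 1
g(4) = mex{0,1} = 2
g(5) = mex{0,1} = 2
g(6) = mex{0,1,2} = 3
g(7) = mex{1,2} = 0
g(8) = mex{1,2,3} = 0
g(9) = mex{0,2} = 1
g(10) = mex{0,2,3} = 1
g(11) = mex{0,1,3} = 2
So g(11) = 2.
The value of a disjunctive sum is the nim-sum of the parts.
Combined value = 4 XOR 2 = 6.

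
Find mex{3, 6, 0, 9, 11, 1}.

2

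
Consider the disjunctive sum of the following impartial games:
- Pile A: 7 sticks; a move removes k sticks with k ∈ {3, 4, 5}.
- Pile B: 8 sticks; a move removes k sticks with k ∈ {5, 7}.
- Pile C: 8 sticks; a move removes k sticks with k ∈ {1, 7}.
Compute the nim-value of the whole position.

Grundy values for pile A (subtraction set {3, 4, 5}):
g(0) = mex{} = 0
g(1) = mex{} = 0
g(2) = mex{} = 0
g(3) = mex{0} = 1
g(4) = mex{0} = 1
g(5) = mex{0} = 1
g(6) = mex{0,1} = 2
g(7) = mex{0,1} = 2
So g(7) = 2.
Build the Grundy sequence for pile B with g(k) = mex{g(k−s) : s ∈ {5, 7}, s ≤ k}:
k:     0  1  2  3  4  5  6  7  8
g(k):  0  0  0  0  0  1  1  1  1
So g(8) = 1.
Grundy values for pile C (subtraction set {1, 7}):
k:     0  1  2  3  4  5  6  7  8
g(k):  0  1  0  1  0  1  0  1  0
So g(8) = 0.
The value of a disjunctive sum is the nim-sum of the parts.
Combined value = 2 XOR 1 XOR 0 = 3.

3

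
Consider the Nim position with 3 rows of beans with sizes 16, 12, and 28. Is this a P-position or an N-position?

P-position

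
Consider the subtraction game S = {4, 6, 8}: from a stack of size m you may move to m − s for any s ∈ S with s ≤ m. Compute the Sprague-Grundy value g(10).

2

Grundy values for subtraction set {4, 6, 8}:
k:     0  1  2  3  4  5  6  7  8  9 10
g(k):  0  0  0  0  1  1  1  1  2  2  2
So g(10) = 2.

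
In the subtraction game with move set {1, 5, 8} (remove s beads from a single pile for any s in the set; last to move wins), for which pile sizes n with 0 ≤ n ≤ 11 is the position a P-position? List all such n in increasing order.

0, 2, 4, 6

Grundy values for subtraction set {1, 5, 8}:
g(0) = mex{} = 0
g(1) = mex{0} = 1
g(2) = mex{1} = 0
g(3) = mex{0} = 1
g(4) = mex{1} = 0
g(5) = mex{0} = 1
g(6) = mex{1} = 0
g(7) = mex{0} = 1
g(8) = mex{0,1} = 2
g(9) = mex{0,1,2} = 3
g(10) = mex{0,1,3} = 2
g(11) = mex{0,1,2} = 3
The P-positions (g = 0) in 0..11 are 0, 2, 4, 6.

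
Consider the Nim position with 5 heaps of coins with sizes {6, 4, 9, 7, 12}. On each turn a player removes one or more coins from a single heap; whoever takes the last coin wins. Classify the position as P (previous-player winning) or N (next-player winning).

Nim-sum: 6 XOR 4 XOR 9 XOR 7 XOR 12 = 0.
The nim-sum is 0, so this is a P-position: the player to move is in a losing position under optimal play.

P-position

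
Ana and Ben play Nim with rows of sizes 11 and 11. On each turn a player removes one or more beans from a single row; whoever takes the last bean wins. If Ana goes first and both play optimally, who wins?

Nim-sum: 11 ⊕ 11 = 0.
The nim-sum is 0, so this is a P-position: the player to move is in a losing position under optimal play; Ana is about to move from it and so loses — Ben wins.

Ben wins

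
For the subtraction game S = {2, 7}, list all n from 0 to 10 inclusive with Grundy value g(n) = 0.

0, 1, 4, 5, 9, 10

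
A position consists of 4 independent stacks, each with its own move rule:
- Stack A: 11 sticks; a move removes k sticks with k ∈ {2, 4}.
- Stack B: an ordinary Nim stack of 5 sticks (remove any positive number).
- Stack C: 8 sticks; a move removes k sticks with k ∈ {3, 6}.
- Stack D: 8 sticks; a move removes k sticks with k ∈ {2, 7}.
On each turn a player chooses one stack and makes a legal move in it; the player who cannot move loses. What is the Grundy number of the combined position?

Build the Grundy sequence for stack A with g(k) = mex{g(k−s) : s ∈ {2, 4}, s ≤ k}:
k:     0  1  2  3  4  5  6  7  8  9 10 11
g(k):  0  0  1  1  2  2  0  0  1  1  2  2
So g(11) = 2.
Stack B is a plain Nim stack of size 5, so its Grundy value is 5.
Build the Grundy sequence for stack C with g(k) = mex{g(k−s) : s ∈ {3, 6}, s ≤ k}:
k:     0  1  2  3  4  5  6  7  8
g(k):  0  0  0  1  1  1  2  2  2
So g(8) = 2.
For stack D, compute g(0), g(1), … with moves {2, 7}:
k:     0  1  2  3  4  5  6  7  8
g(k):  0  0  1  1  0  0  1  1  2
So g(8) = 2.
The value of a disjunctive sum is the nim-sum of the parts.
Combined value = 2 XOR 5 XOR 2 XOR 2 = 7.

7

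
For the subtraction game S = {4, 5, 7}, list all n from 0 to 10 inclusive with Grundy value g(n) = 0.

0, 1, 2, 3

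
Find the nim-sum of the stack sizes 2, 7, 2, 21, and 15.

Nim-sum: 2 ^ 7 ^ 2 ^ 21 ^ 15 = 29.

29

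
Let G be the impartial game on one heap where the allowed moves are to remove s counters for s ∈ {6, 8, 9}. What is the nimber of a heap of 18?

0

Grundy values for subtraction set {6, 8, 9}:
k:     0  1  2  3  4  5  6  7  8  9 10 11 12 13 14 15 16 17 18
g(k):  0  0  0  0  0  0  1  1  1  1  1  1  2  2  2  0  0  0  0
So g(18) = 0.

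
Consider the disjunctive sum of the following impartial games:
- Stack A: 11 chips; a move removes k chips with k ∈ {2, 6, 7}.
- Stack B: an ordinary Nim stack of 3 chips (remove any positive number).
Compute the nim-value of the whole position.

For stack A, compute g(0), g(1), … with moves {2, 6, 7}:
g(0) = mex{} = 0
g(1) = mex{} = 0
g(2) = mex{0} = 1
g(3) = mex{0} = 1
g(4) = mex{1} = 0
g(5) = mex{1} = 0
g(6) = mex{0} = 1
g(7) = mex{0} = 1
g(8) = mex{0,1} = 2
g(9) = mex{1} = 0
g(10) = mex{0,1,2} = 3
g(11) = mex{0} = 1
So g(11) = 1.
Stack B is a plain Nim stack of size 3, so its Grundy value is 3.
The value of a disjunctive sum is the nim-sum of the parts.
Combined value = 1 ⊕ 3 = 2.

2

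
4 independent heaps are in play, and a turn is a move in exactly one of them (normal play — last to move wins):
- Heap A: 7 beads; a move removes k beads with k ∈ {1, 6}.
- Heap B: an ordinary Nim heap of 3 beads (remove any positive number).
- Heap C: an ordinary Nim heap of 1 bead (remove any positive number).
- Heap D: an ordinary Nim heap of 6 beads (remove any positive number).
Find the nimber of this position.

Build the Grundy sequence for heap A with g(k) = mex{g(k−s) : s ∈ {1, 6}, s ≤ k}:
k:     0  1  2  3  4  5  6  7
g(k):  0  1  0  1  0  1  2  0
So g(7) = 0.
Heap B is a plain Nim heap of size 3, so its Grundy value is 3.
Heap C is a plain Nim heap of size 1, so its Grundy value is 1.
Heap D is a plain Nim heap of size 6, so its Grundy value is 6.
The value of a disjunctive sum is the nim-sum of the parts.
Combined value = 0 ⊕ 3 ⊕ 1 ⊕ 6 = 4.

4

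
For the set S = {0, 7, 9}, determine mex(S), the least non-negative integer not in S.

1

0 is in the set but 1 is not, so the mex is 1.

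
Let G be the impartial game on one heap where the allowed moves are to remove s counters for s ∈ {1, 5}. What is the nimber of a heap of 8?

Grundy values for subtraction set {1, 5}:
g(0) = mex{} = 0
g(1) = mex{0} = 1
g(2) = mex{1} = 0
g(3) = mex{0} = 1
g(4) = mex{1} = 0
g(5) = mex{0} = 1
g(6) = mex{1} = 0
g(7) = mex{0} = 1
g(8) = mex{1} = 0
So g(8) = 0.

0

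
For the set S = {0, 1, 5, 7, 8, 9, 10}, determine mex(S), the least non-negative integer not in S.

2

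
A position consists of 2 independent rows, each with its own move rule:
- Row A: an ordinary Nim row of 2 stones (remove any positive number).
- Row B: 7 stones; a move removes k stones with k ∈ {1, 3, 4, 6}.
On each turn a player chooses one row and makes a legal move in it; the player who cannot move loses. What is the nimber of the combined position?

Row A is a plain Nim row of size 2, so its Grundy value is 2.
Grundy values for row B (subtraction set {1, 3, 4, 6}):
g(0) = mex{} = 0
g(1) = mex{0} = 1
g(2) = mex{1} = 0
g(3) = mex{0} = 1
g(4) = mex{0,1} = 2
g(5) = mex{0,1,2} = 3
g(6) = mex{0,1,3} = 2
g(7) = mex{1,2} = 0
So g(7) = 0.
The value of a disjunctive sum is the nim-sum of the parts.
Combined value = 2 ⊕ 0 = 2.

2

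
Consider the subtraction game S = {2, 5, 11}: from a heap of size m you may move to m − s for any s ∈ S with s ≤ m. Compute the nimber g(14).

Build the Grundy sequence with g(k) = mex{g(k−s) : s ∈ {2, 5, 11}, s ≤ k}:
g(0) = mex{} = 0
g(1) = mex{} = 0
g(2) = mex{0} = 1
g(3) = mex{0} = 1
g(4) = mex{1} = 0
g(5) = mex{0,1} = 2
g(6) = mex{0} = 1
g(7) = mex{1,2} = 0
g(8) = mex{1} = 0
g(9) = mex{0} = 1
g(10) = mex{0,2} = 1
g(11) = mex{0,1} = 2
g(12) = mex{0,1} = 2
g(13) = mex{0,1,2} = 3
g(14) = mex{1,2} = 0
So g(14) = 0.

0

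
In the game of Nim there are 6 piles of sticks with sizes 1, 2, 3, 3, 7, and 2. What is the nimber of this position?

Bitwise XOR of the heap sizes:
  001  (1)
  010  (2)
  011  (3)
  011  (3)
  111  (7)
  010  (2)
  ---
  110  (6)

6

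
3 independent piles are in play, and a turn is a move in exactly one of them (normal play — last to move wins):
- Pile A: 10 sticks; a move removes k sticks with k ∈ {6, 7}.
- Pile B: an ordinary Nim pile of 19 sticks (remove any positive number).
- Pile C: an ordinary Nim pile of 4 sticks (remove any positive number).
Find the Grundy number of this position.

22

For pile A, compute g(0), g(1), … with moves {6, 7}:
g(0) = mex{} = 0
g(1) = mex{} = 0
g(2) = mex{} = 0
g(3) = mex{} = 0
g(4) = mex{} = 0
g(5) = mex{} = 0
g(6) = mex{0} = 1
g(7) = mex{0} = 1
g(8) = mex{0} = 1
g(9) = mex{0} = 1
g(10) = mex{0} = 1
So g(10) = 1.
Pile B is a plain Nim pile of size 19, so its Grundy value is 19.
Pile C is a plain Nim pile of size 4, so its Grundy value is 4.
By the Sprague-Grundy theorem, the Grundy value of a sum of independent games is the XOR of the component values.
Combined value = 1 XOR 19 XOR 4 = 22.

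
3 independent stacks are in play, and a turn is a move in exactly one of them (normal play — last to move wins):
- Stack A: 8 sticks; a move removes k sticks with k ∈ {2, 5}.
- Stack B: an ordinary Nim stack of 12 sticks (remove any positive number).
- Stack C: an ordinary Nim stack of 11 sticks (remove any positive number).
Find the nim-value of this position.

7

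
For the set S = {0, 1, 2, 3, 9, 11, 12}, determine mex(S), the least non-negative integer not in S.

The values 0, 1, 2, 3 are all present; 4 is the first non-negative integer missing from the set.

4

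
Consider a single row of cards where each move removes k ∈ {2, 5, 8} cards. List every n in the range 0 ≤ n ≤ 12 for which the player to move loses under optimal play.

Build the Grundy sequence with g(k) = mex{g(k−s) : s ∈ {2, 5, 8}, s ≤ k}:
k:     0  1  2  3  4  5  6  7  8  9 10 11 12
g(k):  0  0  1  1  0  2  1  0  2  1  0  0  1
The P-positions (g = 0) in 0..12 are 0, 1, 4, 7, 10, 11.

0, 1, 4, 7, 10, 11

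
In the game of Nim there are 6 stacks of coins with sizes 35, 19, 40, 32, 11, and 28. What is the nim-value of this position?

47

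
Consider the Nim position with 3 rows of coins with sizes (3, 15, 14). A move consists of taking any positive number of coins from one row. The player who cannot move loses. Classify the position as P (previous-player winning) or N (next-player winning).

Compute the nim-sum pairwise:
3 ^ 15 = 12
12 ^ 14 = 2
The nim-sum is 2 ≠ 0, so this is an N-position: the player to move can win.

N-position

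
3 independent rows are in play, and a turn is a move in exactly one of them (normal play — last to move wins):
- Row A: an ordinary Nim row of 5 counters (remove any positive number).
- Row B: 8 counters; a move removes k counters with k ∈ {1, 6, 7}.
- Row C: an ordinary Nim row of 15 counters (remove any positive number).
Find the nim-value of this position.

8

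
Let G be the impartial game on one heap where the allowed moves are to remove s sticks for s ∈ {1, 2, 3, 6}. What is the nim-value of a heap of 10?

2

Grundy values for subtraction set {1, 2, 3, 6}:
g(0) = mex{} = 0
g(1) = mex{0} = 1
g(2) = mex{0,1} = 2
g(3) = mex{0,1,2} = 3
g(4) = mex{1,2,3} = 0
g(5) = mex{0,2,3} = 1
g(6) = mex{0,1,3} = 2
g(7) = mex{0,1,2} = 3
g(8) = mex{1,2,3} = 0
g(9) = mex{0,2,3} = 1
g(10) = mex{0,1,3} = 2
So g(10) = 2.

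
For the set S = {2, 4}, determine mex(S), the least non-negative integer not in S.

0 is not in the set, so the mex is 0.

0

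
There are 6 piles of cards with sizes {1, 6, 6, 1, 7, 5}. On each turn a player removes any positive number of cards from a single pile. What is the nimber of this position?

2

Compute the nim-sum pairwise:
1 XOR 6 = 7
7 XOR 6 = 1
1 XOR 1 = 0
0 XOR 7 = 7
7 XOR 5 = 2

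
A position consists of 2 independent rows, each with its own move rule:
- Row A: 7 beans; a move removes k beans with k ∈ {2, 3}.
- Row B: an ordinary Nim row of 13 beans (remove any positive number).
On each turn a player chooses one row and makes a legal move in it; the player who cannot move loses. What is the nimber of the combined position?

Grundy values for row A (subtraction set {2, 3}):
g(0) = mex{} = 0
g(1) = mex{} = 0
g(2) = mex{0} = 1
g(3) = mex{0} = 1
g(4) = mex{0,1} = 2
g(5) = mex{1} = 0
g(6) = mex{1,2} = 0
g(7) = mex{0,2} = 1
So g(7) = 1.
Row B is a plain Nim row of size 13, so its Grundy value is 13.
The value of a disjunctive sum is the nim-sum of the parts.
Combined value = 1 ⊕ 13 = 12.

12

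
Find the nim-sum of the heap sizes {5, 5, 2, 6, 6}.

Nim-sum: 5 ⊕ 5 ⊕ 2 ⊕ 6 ⊕ 6 = 2.

2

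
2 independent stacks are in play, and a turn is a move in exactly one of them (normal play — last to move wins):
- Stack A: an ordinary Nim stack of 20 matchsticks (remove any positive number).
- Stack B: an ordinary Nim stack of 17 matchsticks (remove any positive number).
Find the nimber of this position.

5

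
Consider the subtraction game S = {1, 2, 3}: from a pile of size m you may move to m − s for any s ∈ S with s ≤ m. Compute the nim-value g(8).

Grundy values for subtraction set {1, 2, 3}:
g(0) = mex{} = 0
g(1) = mex{0} = 1
g(2) = mex{0,1} = 2
g(3) = mex{0,1,2} = 3
g(4) = mex{1,2,3} = 0
g(5) = mex{0,2,3} = 1
g(6) = mex{0,1,3} = 2
g(7) = mex{0,1,2} = 3
g(8) = mex{1,2,3} = 0
So g(8) = 0.

0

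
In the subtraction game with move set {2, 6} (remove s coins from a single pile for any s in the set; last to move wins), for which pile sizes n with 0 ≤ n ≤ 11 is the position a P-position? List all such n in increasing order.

0, 1, 4, 5, 8, 9

Build the Grundy sequence with g(k) = mex{g(k−s) : s ∈ {2, 6}, s ≤ k}:
k:     0  1  2  3  4  5  6  7  8  9 10 11
g(k):  0  0  1  1  0  0  1  1  0  0  1  1
The P-positions (g = 0) in 0..11 are 0, 1, 4, 5, 8, 9.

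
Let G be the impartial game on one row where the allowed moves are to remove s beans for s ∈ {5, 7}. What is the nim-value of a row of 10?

Grundy values for subtraction set {5, 7}:
g(0) = mex{} = 0
g(1) = mex{} = 0
g(2) = mex{} = 0
g(3) = mex{} = 0
g(4) = mex{} = 0
g(5) = mex{0} = 1
g(6) = mex{0} = 1
g(7) = mex{0} = 1
g(8) = mex{0} = 1
g(9) = mex{0} = 1
g(10) = mex{0,1} = 2
So g(10) = 2.

2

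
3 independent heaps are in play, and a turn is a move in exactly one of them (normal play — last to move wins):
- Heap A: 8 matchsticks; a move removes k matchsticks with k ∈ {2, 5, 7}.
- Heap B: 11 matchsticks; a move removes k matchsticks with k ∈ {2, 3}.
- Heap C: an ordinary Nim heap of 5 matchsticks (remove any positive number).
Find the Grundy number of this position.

Build the Grundy sequence for heap A with g(k) = mex{g(k−s) : s ∈ {2, 5, 7}, s ≤ k}:
g(0) = mex{} = 0
g(1) = mex{} = 0
g(2) = mex{0} = 1
g(3) = mex{0} = 1
g(4) = mex{1} = 0
g(5) = mex{0,1} = 2
g(6) = mex{0} = 1
g(7) = mex{0,1,2} = 3
g(8) = mex{0,1} = 2
So g(8) = 2.
For heap B, compute g(0), g(1), … with moves {2, 3}:
k:     0  1  2  3  4  5  6  7  8  9 10 11
g(k):  0  0  1  1  2  0  0  1  1  2  0  0
So g(11) = 0.
Heap C is a plain Nim heap of size 5, so its Grundy value is 5.
By the Sprague-Grundy theorem, the Grundy value of a sum of independent games is the XOR of the component values.
Combined value = 2 ⊕ 0 ⊕ 5 = 7.

7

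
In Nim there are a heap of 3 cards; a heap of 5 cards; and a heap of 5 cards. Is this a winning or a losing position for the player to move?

Winning position

Compute the nim-sum pairwise:
3 XOR 5 = 6
6 XOR 5 = 3
The nim-sum is 3 ≠ 0, so this is an N-position: the player to move can win.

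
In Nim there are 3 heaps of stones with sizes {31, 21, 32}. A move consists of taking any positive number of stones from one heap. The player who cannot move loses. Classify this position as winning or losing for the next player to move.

Winning position

Bitwise XOR of the heap sizes:
  011111  (31)
  010101  (21)
  100000  (32)
  ------
  101010  (42)
The nim-sum is 42 ≠ 0, so this is an N-position: the player to move can win.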